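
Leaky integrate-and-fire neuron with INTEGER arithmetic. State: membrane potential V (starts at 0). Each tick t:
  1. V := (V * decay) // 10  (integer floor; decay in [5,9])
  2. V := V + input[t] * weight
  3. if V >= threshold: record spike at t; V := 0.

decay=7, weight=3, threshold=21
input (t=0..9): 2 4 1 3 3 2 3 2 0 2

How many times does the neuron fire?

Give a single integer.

Answer: 1

Derivation:
t=0: input=2 -> V=6
t=1: input=4 -> V=16
t=2: input=1 -> V=14
t=3: input=3 -> V=18
t=4: input=3 -> V=0 FIRE
t=5: input=2 -> V=6
t=6: input=3 -> V=13
t=7: input=2 -> V=15
t=8: input=0 -> V=10
t=9: input=2 -> V=13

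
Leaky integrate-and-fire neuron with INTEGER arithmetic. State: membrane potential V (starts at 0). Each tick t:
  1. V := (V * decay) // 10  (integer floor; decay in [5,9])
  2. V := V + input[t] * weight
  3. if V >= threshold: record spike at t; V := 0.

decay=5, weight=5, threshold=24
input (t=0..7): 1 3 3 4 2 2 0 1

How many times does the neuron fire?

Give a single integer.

Answer: 1

Derivation:
t=0: input=1 -> V=5
t=1: input=3 -> V=17
t=2: input=3 -> V=23
t=3: input=4 -> V=0 FIRE
t=4: input=2 -> V=10
t=5: input=2 -> V=15
t=6: input=0 -> V=7
t=7: input=1 -> V=8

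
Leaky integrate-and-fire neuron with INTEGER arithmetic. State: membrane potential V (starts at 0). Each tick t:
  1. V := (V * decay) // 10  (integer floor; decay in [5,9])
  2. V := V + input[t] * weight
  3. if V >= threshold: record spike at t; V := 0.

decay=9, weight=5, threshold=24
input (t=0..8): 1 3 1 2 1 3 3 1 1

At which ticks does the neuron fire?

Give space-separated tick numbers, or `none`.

Answer: 3 6

Derivation:
t=0: input=1 -> V=5
t=1: input=3 -> V=19
t=2: input=1 -> V=22
t=3: input=2 -> V=0 FIRE
t=4: input=1 -> V=5
t=5: input=3 -> V=19
t=6: input=3 -> V=0 FIRE
t=7: input=1 -> V=5
t=8: input=1 -> V=9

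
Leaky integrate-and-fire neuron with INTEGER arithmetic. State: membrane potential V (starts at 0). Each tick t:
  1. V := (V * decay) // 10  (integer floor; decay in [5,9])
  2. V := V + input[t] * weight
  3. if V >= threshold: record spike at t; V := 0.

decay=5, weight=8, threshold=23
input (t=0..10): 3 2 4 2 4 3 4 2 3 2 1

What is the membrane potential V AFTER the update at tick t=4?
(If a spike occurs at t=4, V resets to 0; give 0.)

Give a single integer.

t=0: input=3 -> V=0 FIRE
t=1: input=2 -> V=16
t=2: input=4 -> V=0 FIRE
t=3: input=2 -> V=16
t=4: input=4 -> V=0 FIRE
t=5: input=3 -> V=0 FIRE
t=6: input=4 -> V=0 FIRE
t=7: input=2 -> V=16
t=8: input=3 -> V=0 FIRE
t=9: input=2 -> V=16
t=10: input=1 -> V=16

Answer: 0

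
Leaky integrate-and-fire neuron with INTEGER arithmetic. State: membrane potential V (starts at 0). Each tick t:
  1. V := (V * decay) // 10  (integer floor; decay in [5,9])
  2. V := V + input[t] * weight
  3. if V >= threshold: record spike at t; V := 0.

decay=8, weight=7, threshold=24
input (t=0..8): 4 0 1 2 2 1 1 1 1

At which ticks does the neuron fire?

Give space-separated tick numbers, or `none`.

t=0: input=4 -> V=0 FIRE
t=1: input=0 -> V=0
t=2: input=1 -> V=7
t=3: input=2 -> V=19
t=4: input=2 -> V=0 FIRE
t=5: input=1 -> V=7
t=6: input=1 -> V=12
t=7: input=1 -> V=16
t=8: input=1 -> V=19

Answer: 0 4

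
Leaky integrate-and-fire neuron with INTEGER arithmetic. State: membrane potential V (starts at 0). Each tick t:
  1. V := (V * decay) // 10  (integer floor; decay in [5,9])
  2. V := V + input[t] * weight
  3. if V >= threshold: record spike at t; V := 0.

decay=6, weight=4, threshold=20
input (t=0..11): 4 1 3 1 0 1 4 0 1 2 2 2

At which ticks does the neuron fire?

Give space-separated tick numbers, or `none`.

t=0: input=4 -> V=16
t=1: input=1 -> V=13
t=2: input=3 -> V=19
t=3: input=1 -> V=15
t=4: input=0 -> V=9
t=5: input=1 -> V=9
t=6: input=4 -> V=0 FIRE
t=7: input=0 -> V=0
t=8: input=1 -> V=4
t=9: input=2 -> V=10
t=10: input=2 -> V=14
t=11: input=2 -> V=16

Answer: 6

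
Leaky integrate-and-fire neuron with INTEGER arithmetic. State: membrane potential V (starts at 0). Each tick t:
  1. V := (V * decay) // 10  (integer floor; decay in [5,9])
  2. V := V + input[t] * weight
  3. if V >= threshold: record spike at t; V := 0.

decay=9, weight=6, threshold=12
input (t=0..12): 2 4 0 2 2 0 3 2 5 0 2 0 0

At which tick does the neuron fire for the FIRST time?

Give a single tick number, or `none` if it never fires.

Answer: 0

Derivation:
t=0: input=2 -> V=0 FIRE
t=1: input=4 -> V=0 FIRE
t=2: input=0 -> V=0
t=3: input=2 -> V=0 FIRE
t=4: input=2 -> V=0 FIRE
t=5: input=0 -> V=0
t=6: input=3 -> V=0 FIRE
t=7: input=2 -> V=0 FIRE
t=8: input=5 -> V=0 FIRE
t=9: input=0 -> V=0
t=10: input=2 -> V=0 FIRE
t=11: input=0 -> V=0
t=12: input=0 -> V=0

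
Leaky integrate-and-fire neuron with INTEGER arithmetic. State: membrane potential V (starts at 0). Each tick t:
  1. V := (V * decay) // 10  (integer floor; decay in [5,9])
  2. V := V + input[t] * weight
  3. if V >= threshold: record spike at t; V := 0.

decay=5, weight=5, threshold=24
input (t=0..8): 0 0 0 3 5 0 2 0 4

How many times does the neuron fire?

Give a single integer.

t=0: input=0 -> V=0
t=1: input=0 -> V=0
t=2: input=0 -> V=0
t=3: input=3 -> V=15
t=4: input=5 -> V=0 FIRE
t=5: input=0 -> V=0
t=6: input=2 -> V=10
t=7: input=0 -> V=5
t=8: input=4 -> V=22

Answer: 1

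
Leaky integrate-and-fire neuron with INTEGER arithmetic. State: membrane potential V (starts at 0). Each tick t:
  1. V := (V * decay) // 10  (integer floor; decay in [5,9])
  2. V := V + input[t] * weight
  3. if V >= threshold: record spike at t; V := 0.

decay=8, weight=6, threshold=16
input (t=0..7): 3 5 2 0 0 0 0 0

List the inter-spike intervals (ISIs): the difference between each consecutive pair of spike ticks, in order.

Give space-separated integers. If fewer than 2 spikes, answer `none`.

Answer: 1

Derivation:
t=0: input=3 -> V=0 FIRE
t=1: input=5 -> V=0 FIRE
t=2: input=2 -> V=12
t=3: input=0 -> V=9
t=4: input=0 -> V=7
t=5: input=0 -> V=5
t=6: input=0 -> V=4
t=7: input=0 -> V=3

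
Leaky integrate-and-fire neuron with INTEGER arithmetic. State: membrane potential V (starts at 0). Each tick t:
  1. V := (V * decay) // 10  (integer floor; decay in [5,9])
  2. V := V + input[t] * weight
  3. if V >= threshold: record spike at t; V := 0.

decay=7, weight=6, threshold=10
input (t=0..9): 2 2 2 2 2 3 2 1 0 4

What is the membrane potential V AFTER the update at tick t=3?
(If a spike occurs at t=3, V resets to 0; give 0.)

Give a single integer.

t=0: input=2 -> V=0 FIRE
t=1: input=2 -> V=0 FIRE
t=2: input=2 -> V=0 FIRE
t=3: input=2 -> V=0 FIRE
t=4: input=2 -> V=0 FIRE
t=5: input=3 -> V=0 FIRE
t=6: input=2 -> V=0 FIRE
t=7: input=1 -> V=6
t=8: input=0 -> V=4
t=9: input=4 -> V=0 FIRE

Answer: 0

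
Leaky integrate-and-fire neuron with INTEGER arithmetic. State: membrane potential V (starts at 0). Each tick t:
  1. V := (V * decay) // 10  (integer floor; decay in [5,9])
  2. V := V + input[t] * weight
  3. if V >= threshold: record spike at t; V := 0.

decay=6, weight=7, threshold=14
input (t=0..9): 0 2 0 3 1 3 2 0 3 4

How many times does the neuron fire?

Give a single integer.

Answer: 6

Derivation:
t=0: input=0 -> V=0
t=1: input=2 -> V=0 FIRE
t=2: input=0 -> V=0
t=3: input=3 -> V=0 FIRE
t=4: input=1 -> V=7
t=5: input=3 -> V=0 FIRE
t=6: input=2 -> V=0 FIRE
t=7: input=0 -> V=0
t=8: input=3 -> V=0 FIRE
t=9: input=4 -> V=0 FIRE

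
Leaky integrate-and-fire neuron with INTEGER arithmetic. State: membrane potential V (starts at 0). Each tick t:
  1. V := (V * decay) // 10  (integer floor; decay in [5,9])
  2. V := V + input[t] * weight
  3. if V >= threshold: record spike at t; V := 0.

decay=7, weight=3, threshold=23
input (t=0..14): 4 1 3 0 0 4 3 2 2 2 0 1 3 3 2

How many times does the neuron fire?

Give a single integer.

t=0: input=4 -> V=12
t=1: input=1 -> V=11
t=2: input=3 -> V=16
t=3: input=0 -> V=11
t=4: input=0 -> V=7
t=5: input=4 -> V=16
t=6: input=3 -> V=20
t=7: input=2 -> V=20
t=8: input=2 -> V=20
t=9: input=2 -> V=20
t=10: input=0 -> V=14
t=11: input=1 -> V=12
t=12: input=3 -> V=17
t=13: input=3 -> V=20
t=14: input=2 -> V=20

Answer: 0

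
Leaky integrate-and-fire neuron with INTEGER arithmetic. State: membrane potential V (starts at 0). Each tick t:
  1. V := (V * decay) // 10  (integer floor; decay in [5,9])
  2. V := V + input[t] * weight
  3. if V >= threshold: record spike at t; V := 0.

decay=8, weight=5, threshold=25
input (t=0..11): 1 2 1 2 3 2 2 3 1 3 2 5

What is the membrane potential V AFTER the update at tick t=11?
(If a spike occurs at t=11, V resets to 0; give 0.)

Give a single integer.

Answer: 0

Derivation:
t=0: input=1 -> V=5
t=1: input=2 -> V=14
t=2: input=1 -> V=16
t=3: input=2 -> V=22
t=4: input=3 -> V=0 FIRE
t=5: input=2 -> V=10
t=6: input=2 -> V=18
t=7: input=3 -> V=0 FIRE
t=8: input=1 -> V=5
t=9: input=3 -> V=19
t=10: input=2 -> V=0 FIRE
t=11: input=5 -> V=0 FIRE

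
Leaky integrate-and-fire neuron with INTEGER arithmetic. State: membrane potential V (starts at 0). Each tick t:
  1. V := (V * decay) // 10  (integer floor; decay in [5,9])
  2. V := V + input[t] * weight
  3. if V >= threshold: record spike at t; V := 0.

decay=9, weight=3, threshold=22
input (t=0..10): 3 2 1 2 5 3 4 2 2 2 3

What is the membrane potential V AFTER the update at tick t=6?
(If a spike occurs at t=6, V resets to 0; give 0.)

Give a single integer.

t=0: input=3 -> V=9
t=1: input=2 -> V=14
t=2: input=1 -> V=15
t=3: input=2 -> V=19
t=4: input=5 -> V=0 FIRE
t=5: input=3 -> V=9
t=6: input=4 -> V=20
t=7: input=2 -> V=0 FIRE
t=8: input=2 -> V=6
t=9: input=2 -> V=11
t=10: input=3 -> V=18

Answer: 20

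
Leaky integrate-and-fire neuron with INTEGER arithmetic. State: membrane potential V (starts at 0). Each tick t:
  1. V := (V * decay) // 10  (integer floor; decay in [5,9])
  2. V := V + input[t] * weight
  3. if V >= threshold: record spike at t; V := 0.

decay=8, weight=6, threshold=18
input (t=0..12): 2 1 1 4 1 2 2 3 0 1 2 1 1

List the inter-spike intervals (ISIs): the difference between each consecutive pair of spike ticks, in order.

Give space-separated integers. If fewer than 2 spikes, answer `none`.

t=0: input=2 -> V=12
t=1: input=1 -> V=15
t=2: input=1 -> V=0 FIRE
t=3: input=4 -> V=0 FIRE
t=4: input=1 -> V=6
t=5: input=2 -> V=16
t=6: input=2 -> V=0 FIRE
t=7: input=3 -> V=0 FIRE
t=8: input=0 -> V=0
t=9: input=1 -> V=6
t=10: input=2 -> V=16
t=11: input=1 -> V=0 FIRE
t=12: input=1 -> V=6

Answer: 1 3 1 4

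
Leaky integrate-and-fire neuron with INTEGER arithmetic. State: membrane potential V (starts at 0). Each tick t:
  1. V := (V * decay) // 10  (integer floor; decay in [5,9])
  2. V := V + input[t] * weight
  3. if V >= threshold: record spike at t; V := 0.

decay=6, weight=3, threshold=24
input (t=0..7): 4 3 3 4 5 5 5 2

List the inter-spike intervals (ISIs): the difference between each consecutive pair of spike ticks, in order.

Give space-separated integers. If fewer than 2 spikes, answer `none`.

Answer: 2

Derivation:
t=0: input=4 -> V=12
t=1: input=3 -> V=16
t=2: input=3 -> V=18
t=3: input=4 -> V=22
t=4: input=5 -> V=0 FIRE
t=5: input=5 -> V=15
t=6: input=5 -> V=0 FIRE
t=7: input=2 -> V=6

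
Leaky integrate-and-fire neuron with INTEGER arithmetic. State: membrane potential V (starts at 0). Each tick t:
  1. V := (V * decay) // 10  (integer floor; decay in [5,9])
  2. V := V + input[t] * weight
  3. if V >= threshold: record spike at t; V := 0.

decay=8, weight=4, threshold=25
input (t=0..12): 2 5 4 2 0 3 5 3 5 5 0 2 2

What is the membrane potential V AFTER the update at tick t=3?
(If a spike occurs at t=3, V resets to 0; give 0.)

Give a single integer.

Answer: 20

Derivation:
t=0: input=2 -> V=8
t=1: input=5 -> V=0 FIRE
t=2: input=4 -> V=16
t=3: input=2 -> V=20
t=4: input=0 -> V=16
t=5: input=3 -> V=24
t=6: input=5 -> V=0 FIRE
t=7: input=3 -> V=12
t=8: input=5 -> V=0 FIRE
t=9: input=5 -> V=20
t=10: input=0 -> V=16
t=11: input=2 -> V=20
t=12: input=2 -> V=24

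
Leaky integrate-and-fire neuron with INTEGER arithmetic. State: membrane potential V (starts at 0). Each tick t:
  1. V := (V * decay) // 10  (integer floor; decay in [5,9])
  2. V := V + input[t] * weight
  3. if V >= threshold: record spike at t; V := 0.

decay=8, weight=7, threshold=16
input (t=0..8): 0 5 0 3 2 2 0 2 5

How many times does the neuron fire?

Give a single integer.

t=0: input=0 -> V=0
t=1: input=5 -> V=0 FIRE
t=2: input=0 -> V=0
t=3: input=3 -> V=0 FIRE
t=4: input=2 -> V=14
t=5: input=2 -> V=0 FIRE
t=6: input=0 -> V=0
t=7: input=2 -> V=14
t=8: input=5 -> V=0 FIRE

Answer: 4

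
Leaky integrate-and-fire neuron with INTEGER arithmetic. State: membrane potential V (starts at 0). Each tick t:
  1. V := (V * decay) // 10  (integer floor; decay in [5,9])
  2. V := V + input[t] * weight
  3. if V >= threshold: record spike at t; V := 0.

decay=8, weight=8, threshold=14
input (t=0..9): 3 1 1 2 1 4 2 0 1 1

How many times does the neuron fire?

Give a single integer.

Answer: 6

Derivation:
t=0: input=3 -> V=0 FIRE
t=1: input=1 -> V=8
t=2: input=1 -> V=0 FIRE
t=3: input=2 -> V=0 FIRE
t=4: input=1 -> V=8
t=5: input=4 -> V=0 FIRE
t=6: input=2 -> V=0 FIRE
t=7: input=0 -> V=0
t=8: input=1 -> V=8
t=9: input=1 -> V=0 FIRE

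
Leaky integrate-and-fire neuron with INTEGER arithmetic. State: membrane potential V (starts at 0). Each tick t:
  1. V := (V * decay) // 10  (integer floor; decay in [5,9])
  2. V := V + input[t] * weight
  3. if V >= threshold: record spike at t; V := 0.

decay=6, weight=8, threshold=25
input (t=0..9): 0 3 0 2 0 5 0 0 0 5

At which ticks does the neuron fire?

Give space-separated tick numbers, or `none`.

t=0: input=0 -> V=0
t=1: input=3 -> V=24
t=2: input=0 -> V=14
t=3: input=2 -> V=24
t=4: input=0 -> V=14
t=5: input=5 -> V=0 FIRE
t=6: input=0 -> V=0
t=7: input=0 -> V=0
t=8: input=0 -> V=0
t=9: input=5 -> V=0 FIRE

Answer: 5 9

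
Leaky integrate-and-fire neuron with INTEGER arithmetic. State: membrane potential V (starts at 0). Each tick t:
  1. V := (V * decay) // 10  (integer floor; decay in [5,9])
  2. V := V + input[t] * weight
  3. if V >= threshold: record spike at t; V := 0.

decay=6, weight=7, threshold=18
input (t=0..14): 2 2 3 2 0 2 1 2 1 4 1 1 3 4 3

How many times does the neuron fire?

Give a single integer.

t=0: input=2 -> V=14
t=1: input=2 -> V=0 FIRE
t=2: input=3 -> V=0 FIRE
t=3: input=2 -> V=14
t=4: input=0 -> V=8
t=5: input=2 -> V=0 FIRE
t=6: input=1 -> V=7
t=7: input=2 -> V=0 FIRE
t=8: input=1 -> V=7
t=9: input=4 -> V=0 FIRE
t=10: input=1 -> V=7
t=11: input=1 -> V=11
t=12: input=3 -> V=0 FIRE
t=13: input=4 -> V=0 FIRE
t=14: input=3 -> V=0 FIRE

Answer: 8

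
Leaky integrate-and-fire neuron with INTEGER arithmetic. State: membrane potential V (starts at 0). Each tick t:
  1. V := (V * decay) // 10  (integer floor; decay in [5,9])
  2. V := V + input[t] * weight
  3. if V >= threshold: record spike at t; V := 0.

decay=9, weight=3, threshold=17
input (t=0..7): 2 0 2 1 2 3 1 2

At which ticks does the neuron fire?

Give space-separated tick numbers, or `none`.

Answer: 5

Derivation:
t=0: input=2 -> V=6
t=1: input=0 -> V=5
t=2: input=2 -> V=10
t=3: input=1 -> V=12
t=4: input=2 -> V=16
t=5: input=3 -> V=0 FIRE
t=6: input=1 -> V=3
t=7: input=2 -> V=8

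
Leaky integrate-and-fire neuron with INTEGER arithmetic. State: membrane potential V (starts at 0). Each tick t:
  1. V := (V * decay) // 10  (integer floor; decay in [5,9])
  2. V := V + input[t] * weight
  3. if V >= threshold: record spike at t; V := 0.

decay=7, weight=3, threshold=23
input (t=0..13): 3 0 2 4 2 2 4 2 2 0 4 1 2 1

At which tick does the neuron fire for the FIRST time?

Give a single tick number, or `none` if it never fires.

t=0: input=3 -> V=9
t=1: input=0 -> V=6
t=2: input=2 -> V=10
t=3: input=4 -> V=19
t=4: input=2 -> V=19
t=5: input=2 -> V=19
t=6: input=4 -> V=0 FIRE
t=7: input=2 -> V=6
t=8: input=2 -> V=10
t=9: input=0 -> V=7
t=10: input=4 -> V=16
t=11: input=1 -> V=14
t=12: input=2 -> V=15
t=13: input=1 -> V=13

Answer: 6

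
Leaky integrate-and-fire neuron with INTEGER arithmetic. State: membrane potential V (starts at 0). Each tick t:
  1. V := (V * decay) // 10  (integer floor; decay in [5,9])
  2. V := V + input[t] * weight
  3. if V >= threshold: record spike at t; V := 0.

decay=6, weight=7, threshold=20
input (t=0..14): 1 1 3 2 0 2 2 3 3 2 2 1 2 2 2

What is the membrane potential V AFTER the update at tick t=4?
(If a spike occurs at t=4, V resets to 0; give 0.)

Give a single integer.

t=0: input=1 -> V=7
t=1: input=1 -> V=11
t=2: input=3 -> V=0 FIRE
t=3: input=2 -> V=14
t=4: input=0 -> V=8
t=5: input=2 -> V=18
t=6: input=2 -> V=0 FIRE
t=7: input=3 -> V=0 FIRE
t=8: input=3 -> V=0 FIRE
t=9: input=2 -> V=14
t=10: input=2 -> V=0 FIRE
t=11: input=1 -> V=7
t=12: input=2 -> V=18
t=13: input=2 -> V=0 FIRE
t=14: input=2 -> V=14

Answer: 8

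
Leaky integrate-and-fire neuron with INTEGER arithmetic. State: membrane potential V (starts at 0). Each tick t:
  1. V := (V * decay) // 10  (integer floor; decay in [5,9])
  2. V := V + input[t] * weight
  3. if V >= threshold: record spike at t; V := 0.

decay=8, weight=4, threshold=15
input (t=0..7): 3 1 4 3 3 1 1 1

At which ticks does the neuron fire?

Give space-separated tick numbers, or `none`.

Answer: 2 4

Derivation:
t=0: input=3 -> V=12
t=1: input=1 -> V=13
t=2: input=4 -> V=0 FIRE
t=3: input=3 -> V=12
t=4: input=3 -> V=0 FIRE
t=5: input=1 -> V=4
t=6: input=1 -> V=7
t=7: input=1 -> V=9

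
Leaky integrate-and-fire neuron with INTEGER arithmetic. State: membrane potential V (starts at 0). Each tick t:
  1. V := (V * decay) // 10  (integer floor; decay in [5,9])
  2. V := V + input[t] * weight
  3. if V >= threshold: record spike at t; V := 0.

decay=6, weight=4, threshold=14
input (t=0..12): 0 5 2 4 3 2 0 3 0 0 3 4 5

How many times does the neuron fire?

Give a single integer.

t=0: input=0 -> V=0
t=1: input=5 -> V=0 FIRE
t=2: input=2 -> V=8
t=3: input=4 -> V=0 FIRE
t=4: input=3 -> V=12
t=5: input=2 -> V=0 FIRE
t=6: input=0 -> V=0
t=7: input=3 -> V=12
t=8: input=0 -> V=7
t=9: input=0 -> V=4
t=10: input=3 -> V=0 FIRE
t=11: input=4 -> V=0 FIRE
t=12: input=5 -> V=0 FIRE

Answer: 6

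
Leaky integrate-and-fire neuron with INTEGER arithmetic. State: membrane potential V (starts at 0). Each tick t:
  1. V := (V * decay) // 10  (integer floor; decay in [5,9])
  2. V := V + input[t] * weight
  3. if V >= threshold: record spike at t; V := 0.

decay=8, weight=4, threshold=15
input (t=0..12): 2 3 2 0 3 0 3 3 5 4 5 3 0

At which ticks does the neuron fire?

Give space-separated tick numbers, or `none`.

Answer: 1 4 7 8 9 10

Derivation:
t=0: input=2 -> V=8
t=1: input=3 -> V=0 FIRE
t=2: input=2 -> V=8
t=3: input=0 -> V=6
t=4: input=3 -> V=0 FIRE
t=5: input=0 -> V=0
t=6: input=3 -> V=12
t=7: input=3 -> V=0 FIRE
t=8: input=5 -> V=0 FIRE
t=9: input=4 -> V=0 FIRE
t=10: input=5 -> V=0 FIRE
t=11: input=3 -> V=12
t=12: input=0 -> V=9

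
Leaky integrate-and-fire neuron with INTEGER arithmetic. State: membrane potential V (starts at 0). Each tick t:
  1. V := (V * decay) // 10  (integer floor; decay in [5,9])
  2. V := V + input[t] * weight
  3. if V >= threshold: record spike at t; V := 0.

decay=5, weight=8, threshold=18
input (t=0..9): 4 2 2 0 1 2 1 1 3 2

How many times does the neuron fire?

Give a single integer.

t=0: input=4 -> V=0 FIRE
t=1: input=2 -> V=16
t=2: input=2 -> V=0 FIRE
t=3: input=0 -> V=0
t=4: input=1 -> V=8
t=5: input=2 -> V=0 FIRE
t=6: input=1 -> V=8
t=7: input=1 -> V=12
t=8: input=3 -> V=0 FIRE
t=9: input=2 -> V=16

Answer: 4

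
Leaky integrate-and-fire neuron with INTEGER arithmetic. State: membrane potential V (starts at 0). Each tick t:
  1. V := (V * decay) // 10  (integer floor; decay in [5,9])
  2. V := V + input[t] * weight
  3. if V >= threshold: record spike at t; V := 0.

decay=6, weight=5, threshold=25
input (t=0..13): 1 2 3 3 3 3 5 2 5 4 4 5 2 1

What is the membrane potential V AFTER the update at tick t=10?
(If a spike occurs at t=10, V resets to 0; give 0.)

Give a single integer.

t=0: input=1 -> V=5
t=1: input=2 -> V=13
t=2: input=3 -> V=22
t=3: input=3 -> V=0 FIRE
t=4: input=3 -> V=15
t=5: input=3 -> V=24
t=6: input=5 -> V=0 FIRE
t=7: input=2 -> V=10
t=8: input=5 -> V=0 FIRE
t=9: input=4 -> V=20
t=10: input=4 -> V=0 FIRE
t=11: input=5 -> V=0 FIRE
t=12: input=2 -> V=10
t=13: input=1 -> V=11

Answer: 0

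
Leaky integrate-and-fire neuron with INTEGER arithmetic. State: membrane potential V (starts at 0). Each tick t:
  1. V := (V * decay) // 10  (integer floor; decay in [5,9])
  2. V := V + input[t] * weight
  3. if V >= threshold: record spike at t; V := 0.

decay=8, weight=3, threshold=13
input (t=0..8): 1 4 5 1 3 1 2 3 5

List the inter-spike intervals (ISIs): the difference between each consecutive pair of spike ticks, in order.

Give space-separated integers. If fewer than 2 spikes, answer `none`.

Answer: 1 4 2

Derivation:
t=0: input=1 -> V=3
t=1: input=4 -> V=0 FIRE
t=2: input=5 -> V=0 FIRE
t=3: input=1 -> V=3
t=4: input=3 -> V=11
t=5: input=1 -> V=11
t=6: input=2 -> V=0 FIRE
t=7: input=3 -> V=9
t=8: input=5 -> V=0 FIRE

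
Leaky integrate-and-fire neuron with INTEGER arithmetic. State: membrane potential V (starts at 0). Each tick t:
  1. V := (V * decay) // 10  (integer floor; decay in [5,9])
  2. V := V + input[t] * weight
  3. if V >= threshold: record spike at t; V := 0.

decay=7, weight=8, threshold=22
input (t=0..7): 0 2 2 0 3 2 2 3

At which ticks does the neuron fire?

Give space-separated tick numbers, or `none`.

t=0: input=0 -> V=0
t=1: input=2 -> V=16
t=2: input=2 -> V=0 FIRE
t=3: input=0 -> V=0
t=4: input=3 -> V=0 FIRE
t=5: input=2 -> V=16
t=6: input=2 -> V=0 FIRE
t=7: input=3 -> V=0 FIRE

Answer: 2 4 6 7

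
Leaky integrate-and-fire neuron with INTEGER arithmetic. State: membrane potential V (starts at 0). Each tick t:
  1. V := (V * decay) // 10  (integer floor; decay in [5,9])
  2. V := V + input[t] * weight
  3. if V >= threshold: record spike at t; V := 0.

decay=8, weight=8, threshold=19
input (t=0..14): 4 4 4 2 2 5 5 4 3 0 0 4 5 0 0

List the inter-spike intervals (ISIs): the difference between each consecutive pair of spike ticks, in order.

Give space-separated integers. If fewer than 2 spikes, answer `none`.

t=0: input=4 -> V=0 FIRE
t=1: input=4 -> V=0 FIRE
t=2: input=4 -> V=0 FIRE
t=3: input=2 -> V=16
t=4: input=2 -> V=0 FIRE
t=5: input=5 -> V=0 FIRE
t=6: input=5 -> V=0 FIRE
t=7: input=4 -> V=0 FIRE
t=8: input=3 -> V=0 FIRE
t=9: input=0 -> V=0
t=10: input=0 -> V=0
t=11: input=4 -> V=0 FIRE
t=12: input=5 -> V=0 FIRE
t=13: input=0 -> V=0
t=14: input=0 -> V=0

Answer: 1 1 2 1 1 1 1 3 1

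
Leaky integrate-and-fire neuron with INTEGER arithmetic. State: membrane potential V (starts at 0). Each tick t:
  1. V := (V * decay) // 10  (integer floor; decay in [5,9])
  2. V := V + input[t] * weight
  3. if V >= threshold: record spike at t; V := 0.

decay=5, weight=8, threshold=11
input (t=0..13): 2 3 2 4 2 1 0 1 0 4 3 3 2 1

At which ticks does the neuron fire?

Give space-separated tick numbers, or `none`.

Answer: 0 1 2 3 4 9 10 11 12

Derivation:
t=0: input=2 -> V=0 FIRE
t=1: input=3 -> V=0 FIRE
t=2: input=2 -> V=0 FIRE
t=3: input=4 -> V=0 FIRE
t=4: input=2 -> V=0 FIRE
t=5: input=1 -> V=8
t=6: input=0 -> V=4
t=7: input=1 -> V=10
t=8: input=0 -> V=5
t=9: input=4 -> V=0 FIRE
t=10: input=3 -> V=0 FIRE
t=11: input=3 -> V=0 FIRE
t=12: input=2 -> V=0 FIRE
t=13: input=1 -> V=8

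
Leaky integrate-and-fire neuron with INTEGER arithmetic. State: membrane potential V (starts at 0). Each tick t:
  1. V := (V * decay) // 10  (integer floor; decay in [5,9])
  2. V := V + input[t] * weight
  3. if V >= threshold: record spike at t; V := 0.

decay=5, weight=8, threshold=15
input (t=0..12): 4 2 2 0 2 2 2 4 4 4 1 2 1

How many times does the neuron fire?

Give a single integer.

Answer: 10

Derivation:
t=0: input=4 -> V=0 FIRE
t=1: input=2 -> V=0 FIRE
t=2: input=2 -> V=0 FIRE
t=3: input=0 -> V=0
t=4: input=2 -> V=0 FIRE
t=5: input=2 -> V=0 FIRE
t=6: input=2 -> V=0 FIRE
t=7: input=4 -> V=0 FIRE
t=8: input=4 -> V=0 FIRE
t=9: input=4 -> V=0 FIRE
t=10: input=1 -> V=8
t=11: input=2 -> V=0 FIRE
t=12: input=1 -> V=8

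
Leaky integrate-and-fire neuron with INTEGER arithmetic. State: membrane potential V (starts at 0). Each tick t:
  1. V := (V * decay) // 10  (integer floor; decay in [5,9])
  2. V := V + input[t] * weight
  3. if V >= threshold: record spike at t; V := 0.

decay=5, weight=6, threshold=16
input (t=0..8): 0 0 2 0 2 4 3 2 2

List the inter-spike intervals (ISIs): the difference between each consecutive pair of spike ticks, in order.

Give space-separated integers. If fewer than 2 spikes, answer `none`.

t=0: input=0 -> V=0
t=1: input=0 -> V=0
t=2: input=2 -> V=12
t=3: input=0 -> V=6
t=4: input=2 -> V=15
t=5: input=4 -> V=0 FIRE
t=6: input=3 -> V=0 FIRE
t=7: input=2 -> V=12
t=8: input=2 -> V=0 FIRE

Answer: 1 2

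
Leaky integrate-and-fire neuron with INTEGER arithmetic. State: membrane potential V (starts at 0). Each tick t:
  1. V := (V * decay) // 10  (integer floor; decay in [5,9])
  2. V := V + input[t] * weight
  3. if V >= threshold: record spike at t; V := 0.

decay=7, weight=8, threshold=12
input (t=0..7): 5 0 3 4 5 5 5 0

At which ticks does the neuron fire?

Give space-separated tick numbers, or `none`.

Answer: 0 2 3 4 5 6

Derivation:
t=0: input=5 -> V=0 FIRE
t=1: input=0 -> V=0
t=2: input=3 -> V=0 FIRE
t=3: input=4 -> V=0 FIRE
t=4: input=5 -> V=0 FIRE
t=5: input=5 -> V=0 FIRE
t=6: input=5 -> V=0 FIRE
t=7: input=0 -> V=0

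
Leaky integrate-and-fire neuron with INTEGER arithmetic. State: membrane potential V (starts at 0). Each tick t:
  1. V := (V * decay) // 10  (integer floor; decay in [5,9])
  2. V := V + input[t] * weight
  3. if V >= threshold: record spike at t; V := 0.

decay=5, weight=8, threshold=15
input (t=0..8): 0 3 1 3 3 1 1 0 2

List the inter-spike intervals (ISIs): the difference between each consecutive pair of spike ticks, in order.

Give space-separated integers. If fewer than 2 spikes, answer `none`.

t=0: input=0 -> V=0
t=1: input=3 -> V=0 FIRE
t=2: input=1 -> V=8
t=3: input=3 -> V=0 FIRE
t=4: input=3 -> V=0 FIRE
t=5: input=1 -> V=8
t=6: input=1 -> V=12
t=7: input=0 -> V=6
t=8: input=2 -> V=0 FIRE

Answer: 2 1 4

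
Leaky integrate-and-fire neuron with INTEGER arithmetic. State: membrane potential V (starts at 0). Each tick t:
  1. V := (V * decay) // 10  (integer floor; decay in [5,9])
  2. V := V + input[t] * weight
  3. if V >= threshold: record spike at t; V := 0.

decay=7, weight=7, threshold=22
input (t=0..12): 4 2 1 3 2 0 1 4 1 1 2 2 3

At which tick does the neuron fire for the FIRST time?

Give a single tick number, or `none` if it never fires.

t=0: input=4 -> V=0 FIRE
t=1: input=2 -> V=14
t=2: input=1 -> V=16
t=3: input=3 -> V=0 FIRE
t=4: input=2 -> V=14
t=5: input=0 -> V=9
t=6: input=1 -> V=13
t=7: input=4 -> V=0 FIRE
t=8: input=1 -> V=7
t=9: input=1 -> V=11
t=10: input=2 -> V=21
t=11: input=2 -> V=0 FIRE
t=12: input=3 -> V=21

Answer: 0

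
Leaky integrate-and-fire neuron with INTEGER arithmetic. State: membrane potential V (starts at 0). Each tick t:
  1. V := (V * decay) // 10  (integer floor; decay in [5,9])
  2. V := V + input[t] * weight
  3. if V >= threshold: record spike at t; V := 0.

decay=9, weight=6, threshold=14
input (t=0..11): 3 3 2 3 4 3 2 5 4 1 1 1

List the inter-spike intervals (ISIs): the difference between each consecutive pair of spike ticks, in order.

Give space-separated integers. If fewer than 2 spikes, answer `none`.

Answer: 1 2 1 1 2 1 3

Derivation:
t=0: input=3 -> V=0 FIRE
t=1: input=3 -> V=0 FIRE
t=2: input=2 -> V=12
t=3: input=3 -> V=0 FIRE
t=4: input=4 -> V=0 FIRE
t=5: input=3 -> V=0 FIRE
t=6: input=2 -> V=12
t=7: input=5 -> V=0 FIRE
t=8: input=4 -> V=0 FIRE
t=9: input=1 -> V=6
t=10: input=1 -> V=11
t=11: input=1 -> V=0 FIRE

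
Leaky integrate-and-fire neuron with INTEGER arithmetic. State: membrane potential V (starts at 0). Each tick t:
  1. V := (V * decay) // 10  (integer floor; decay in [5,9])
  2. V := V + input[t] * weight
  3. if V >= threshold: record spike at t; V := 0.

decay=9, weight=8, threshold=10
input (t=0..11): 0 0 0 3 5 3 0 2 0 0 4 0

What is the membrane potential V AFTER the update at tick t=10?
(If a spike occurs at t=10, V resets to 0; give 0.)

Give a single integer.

Answer: 0

Derivation:
t=0: input=0 -> V=0
t=1: input=0 -> V=0
t=2: input=0 -> V=0
t=3: input=3 -> V=0 FIRE
t=4: input=5 -> V=0 FIRE
t=5: input=3 -> V=0 FIRE
t=6: input=0 -> V=0
t=7: input=2 -> V=0 FIRE
t=8: input=0 -> V=0
t=9: input=0 -> V=0
t=10: input=4 -> V=0 FIRE
t=11: input=0 -> V=0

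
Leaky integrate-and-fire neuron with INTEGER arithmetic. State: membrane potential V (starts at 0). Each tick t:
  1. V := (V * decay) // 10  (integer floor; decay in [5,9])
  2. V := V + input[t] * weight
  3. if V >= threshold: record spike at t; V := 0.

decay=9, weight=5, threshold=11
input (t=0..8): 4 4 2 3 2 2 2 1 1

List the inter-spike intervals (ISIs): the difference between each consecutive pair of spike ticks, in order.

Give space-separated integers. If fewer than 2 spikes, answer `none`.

t=0: input=4 -> V=0 FIRE
t=1: input=4 -> V=0 FIRE
t=2: input=2 -> V=10
t=3: input=3 -> V=0 FIRE
t=4: input=2 -> V=10
t=5: input=2 -> V=0 FIRE
t=6: input=2 -> V=10
t=7: input=1 -> V=0 FIRE
t=8: input=1 -> V=5

Answer: 1 2 2 2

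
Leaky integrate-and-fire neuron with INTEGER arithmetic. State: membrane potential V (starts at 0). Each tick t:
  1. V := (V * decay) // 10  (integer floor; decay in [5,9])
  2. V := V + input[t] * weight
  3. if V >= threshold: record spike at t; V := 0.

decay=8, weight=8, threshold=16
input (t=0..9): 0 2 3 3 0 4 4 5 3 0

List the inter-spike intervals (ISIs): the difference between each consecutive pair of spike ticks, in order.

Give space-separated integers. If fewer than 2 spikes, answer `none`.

Answer: 1 1 2 1 1 1

Derivation:
t=0: input=0 -> V=0
t=1: input=2 -> V=0 FIRE
t=2: input=3 -> V=0 FIRE
t=3: input=3 -> V=0 FIRE
t=4: input=0 -> V=0
t=5: input=4 -> V=0 FIRE
t=6: input=4 -> V=0 FIRE
t=7: input=5 -> V=0 FIRE
t=8: input=3 -> V=0 FIRE
t=9: input=0 -> V=0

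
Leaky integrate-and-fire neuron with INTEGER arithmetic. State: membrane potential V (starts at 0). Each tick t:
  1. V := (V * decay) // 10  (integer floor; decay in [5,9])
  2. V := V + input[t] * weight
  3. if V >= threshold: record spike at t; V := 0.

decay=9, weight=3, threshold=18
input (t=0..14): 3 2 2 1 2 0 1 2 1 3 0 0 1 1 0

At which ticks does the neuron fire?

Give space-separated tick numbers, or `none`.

t=0: input=3 -> V=9
t=1: input=2 -> V=14
t=2: input=2 -> V=0 FIRE
t=3: input=1 -> V=3
t=4: input=2 -> V=8
t=5: input=0 -> V=7
t=6: input=1 -> V=9
t=7: input=2 -> V=14
t=8: input=1 -> V=15
t=9: input=3 -> V=0 FIRE
t=10: input=0 -> V=0
t=11: input=0 -> V=0
t=12: input=1 -> V=3
t=13: input=1 -> V=5
t=14: input=0 -> V=4

Answer: 2 9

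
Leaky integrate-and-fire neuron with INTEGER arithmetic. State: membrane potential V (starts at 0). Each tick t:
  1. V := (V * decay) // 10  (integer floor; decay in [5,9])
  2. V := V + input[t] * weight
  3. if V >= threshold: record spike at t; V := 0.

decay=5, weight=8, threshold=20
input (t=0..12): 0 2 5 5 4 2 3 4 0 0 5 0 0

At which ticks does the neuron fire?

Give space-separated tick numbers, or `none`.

t=0: input=0 -> V=0
t=1: input=2 -> V=16
t=2: input=5 -> V=0 FIRE
t=3: input=5 -> V=0 FIRE
t=4: input=4 -> V=0 FIRE
t=5: input=2 -> V=16
t=6: input=3 -> V=0 FIRE
t=7: input=4 -> V=0 FIRE
t=8: input=0 -> V=0
t=9: input=0 -> V=0
t=10: input=5 -> V=0 FIRE
t=11: input=0 -> V=0
t=12: input=0 -> V=0

Answer: 2 3 4 6 7 10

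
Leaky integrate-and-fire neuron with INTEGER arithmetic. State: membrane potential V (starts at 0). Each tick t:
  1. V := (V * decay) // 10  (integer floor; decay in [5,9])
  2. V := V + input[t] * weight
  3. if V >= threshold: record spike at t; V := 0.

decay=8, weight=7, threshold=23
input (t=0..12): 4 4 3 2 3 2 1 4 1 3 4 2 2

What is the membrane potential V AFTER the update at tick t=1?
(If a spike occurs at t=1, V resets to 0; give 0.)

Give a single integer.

Answer: 0

Derivation:
t=0: input=4 -> V=0 FIRE
t=1: input=4 -> V=0 FIRE
t=2: input=3 -> V=21
t=3: input=2 -> V=0 FIRE
t=4: input=3 -> V=21
t=5: input=2 -> V=0 FIRE
t=6: input=1 -> V=7
t=7: input=4 -> V=0 FIRE
t=8: input=1 -> V=7
t=9: input=3 -> V=0 FIRE
t=10: input=4 -> V=0 FIRE
t=11: input=2 -> V=14
t=12: input=2 -> V=0 FIRE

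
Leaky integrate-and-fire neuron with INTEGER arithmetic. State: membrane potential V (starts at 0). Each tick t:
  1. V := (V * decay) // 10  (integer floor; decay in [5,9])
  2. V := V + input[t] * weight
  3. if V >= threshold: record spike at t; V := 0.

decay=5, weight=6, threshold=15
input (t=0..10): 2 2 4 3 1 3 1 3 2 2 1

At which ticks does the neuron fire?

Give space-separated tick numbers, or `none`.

t=0: input=2 -> V=12
t=1: input=2 -> V=0 FIRE
t=2: input=4 -> V=0 FIRE
t=3: input=3 -> V=0 FIRE
t=4: input=1 -> V=6
t=5: input=3 -> V=0 FIRE
t=6: input=1 -> V=6
t=7: input=3 -> V=0 FIRE
t=8: input=2 -> V=12
t=9: input=2 -> V=0 FIRE
t=10: input=1 -> V=6

Answer: 1 2 3 5 7 9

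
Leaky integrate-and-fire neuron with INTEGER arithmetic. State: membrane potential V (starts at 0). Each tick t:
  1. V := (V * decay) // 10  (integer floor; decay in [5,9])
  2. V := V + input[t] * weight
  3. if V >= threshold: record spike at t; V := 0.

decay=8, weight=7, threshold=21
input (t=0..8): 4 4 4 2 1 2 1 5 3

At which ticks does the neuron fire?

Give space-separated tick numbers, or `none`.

t=0: input=4 -> V=0 FIRE
t=1: input=4 -> V=0 FIRE
t=2: input=4 -> V=0 FIRE
t=3: input=2 -> V=14
t=4: input=1 -> V=18
t=5: input=2 -> V=0 FIRE
t=6: input=1 -> V=7
t=7: input=5 -> V=0 FIRE
t=8: input=3 -> V=0 FIRE

Answer: 0 1 2 5 7 8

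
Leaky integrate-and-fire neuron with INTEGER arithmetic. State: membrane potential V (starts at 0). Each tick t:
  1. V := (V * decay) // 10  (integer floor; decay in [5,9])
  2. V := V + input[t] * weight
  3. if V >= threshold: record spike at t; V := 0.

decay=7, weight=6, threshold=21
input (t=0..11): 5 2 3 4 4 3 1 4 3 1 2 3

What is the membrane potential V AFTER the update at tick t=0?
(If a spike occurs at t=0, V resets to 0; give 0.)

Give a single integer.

Answer: 0

Derivation:
t=0: input=5 -> V=0 FIRE
t=1: input=2 -> V=12
t=2: input=3 -> V=0 FIRE
t=3: input=4 -> V=0 FIRE
t=4: input=4 -> V=0 FIRE
t=5: input=3 -> V=18
t=6: input=1 -> V=18
t=7: input=4 -> V=0 FIRE
t=8: input=3 -> V=18
t=9: input=1 -> V=18
t=10: input=2 -> V=0 FIRE
t=11: input=3 -> V=18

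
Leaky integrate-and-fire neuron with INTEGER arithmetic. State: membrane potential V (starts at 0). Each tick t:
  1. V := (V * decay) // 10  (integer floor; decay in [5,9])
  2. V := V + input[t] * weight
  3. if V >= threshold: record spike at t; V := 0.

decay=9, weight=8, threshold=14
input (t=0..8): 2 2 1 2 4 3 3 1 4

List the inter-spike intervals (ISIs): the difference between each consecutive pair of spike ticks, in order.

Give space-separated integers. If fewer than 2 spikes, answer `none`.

Answer: 1 2 1 1 1 2

Derivation:
t=0: input=2 -> V=0 FIRE
t=1: input=2 -> V=0 FIRE
t=2: input=1 -> V=8
t=3: input=2 -> V=0 FIRE
t=4: input=4 -> V=0 FIRE
t=5: input=3 -> V=0 FIRE
t=6: input=3 -> V=0 FIRE
t=7: input=1 -> V=8
t=8: input=4 -> V=0 FIRE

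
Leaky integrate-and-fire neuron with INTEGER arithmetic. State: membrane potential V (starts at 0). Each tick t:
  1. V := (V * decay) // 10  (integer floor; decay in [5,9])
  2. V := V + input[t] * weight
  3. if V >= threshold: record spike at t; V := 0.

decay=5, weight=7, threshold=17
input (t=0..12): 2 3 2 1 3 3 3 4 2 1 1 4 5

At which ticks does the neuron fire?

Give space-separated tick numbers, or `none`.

t=0: input=2 -> V=14
t=1: input=3 -> V=0 FIRE
t=2: input=2 -> V=14
t=3: input=1 -> V=14
t=4: input=3 -> V=0 FIRE
t=5: input=3 -> V=0 FIRE
t=6: input=3 -> V=0 FIRE
t=7: input=4 -> V=0 FIRE
t=8: input=2 -> V=14
t=9: input=1 -> V=14
t=10: input=1 -> V=14
t=11: input=4 -> V=0 FIRE
t=12: input=5 -> V=0 FIRE

Answer: 1 4 5 6 7 11 12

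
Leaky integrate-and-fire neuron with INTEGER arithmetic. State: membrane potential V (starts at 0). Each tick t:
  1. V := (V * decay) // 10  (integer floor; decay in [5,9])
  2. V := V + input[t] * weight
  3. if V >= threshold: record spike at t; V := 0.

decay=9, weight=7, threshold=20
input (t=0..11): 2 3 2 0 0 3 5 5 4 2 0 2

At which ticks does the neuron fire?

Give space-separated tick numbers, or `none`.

Answer: 1 5 6 7 8 11

Derivation:
t=0: input=2 -> V=14
t=1: input=3 -> V=0 FIRE
t=2: input=2 -> V=14
t=3: input=0 -> V=12
t=4: input=0 -> V=10
t=5: input=3 -> V=0 FIRE
t=6: input=5 -> V=0 FIRE
t=7: input=5 -> V=0 FIRE
t=8: input=4 -> V=0 FIRE
t=9: input=2 -> V=14
t=10: input=0 -> V=12
t=11: input=2 -> V=0 FIRE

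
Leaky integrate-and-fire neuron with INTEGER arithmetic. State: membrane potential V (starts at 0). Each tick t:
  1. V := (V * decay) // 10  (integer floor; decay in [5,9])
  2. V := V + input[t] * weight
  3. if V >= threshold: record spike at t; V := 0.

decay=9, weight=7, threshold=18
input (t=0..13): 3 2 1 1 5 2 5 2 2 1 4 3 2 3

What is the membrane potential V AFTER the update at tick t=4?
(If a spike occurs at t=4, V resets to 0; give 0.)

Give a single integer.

Answer: 0

Derivation:
t=0: input=3 -> V=0 FIRE
t=1: input=2 -> V=14
t=2: input=1 -> V=0 FIRE
t=3: input=1 -> V=7
t=4: input=5 -> V=0 FIRE
t=5: input=2 -> V=14
t=6: input=5 -> V=0 FIRE
t=7: input=2 -> V=14
t=8: input=2 -> V=0 FIRE
t=9: input=1 -> V=7
t=10: input=4 -> V=0 FIRE
t=11: input=3 -> V=0 FIRE
t=12: input=2 -> V=14
t=13: input=3 -> V=0 FIRE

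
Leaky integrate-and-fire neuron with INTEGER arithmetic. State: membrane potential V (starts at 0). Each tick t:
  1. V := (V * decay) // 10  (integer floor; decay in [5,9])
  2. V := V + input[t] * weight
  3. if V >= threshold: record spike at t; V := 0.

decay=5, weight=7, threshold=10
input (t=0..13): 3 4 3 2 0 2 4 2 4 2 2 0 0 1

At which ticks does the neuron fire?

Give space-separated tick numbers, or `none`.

Answer: 0 1 2 3 5 6 7 8 9 10

Derivation:
t=0: input=3 -> V=0 FIRE
t=1: input=4 -> V=0 FIRE
t=2: input=3 -> V=0 FIRE
t=3: input=2 -> V=0 FIRE
t=4: input=0 -> V=0
t=5: input=2 -> V=0 FIRE
t=6: input=4 -> V=0 FIRE
t=7: input=2 -> V=0 FIRE
t=8: input=4 -> V=0 FIRE
t=9: input=2 -> V=0 FIRE
t=10: input=2 -> V=0 FIRE
t=11: input=0 -> V=0
t=12: input=0 -> V=0
t=13: input=1 -> V=7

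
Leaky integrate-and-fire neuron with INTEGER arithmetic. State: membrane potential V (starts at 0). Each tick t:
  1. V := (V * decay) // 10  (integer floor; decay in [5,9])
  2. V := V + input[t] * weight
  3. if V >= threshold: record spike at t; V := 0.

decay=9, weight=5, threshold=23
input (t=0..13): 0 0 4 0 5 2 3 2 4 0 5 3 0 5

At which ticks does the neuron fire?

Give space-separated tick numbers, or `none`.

Answer: 4 6 8 10 13

Derivation:
t=0: input=0 -> V=0
t=1: input=0 -> V=0
t=2: input=4 -> V=20
t=3: input=0 -> V=18
t=4: input=5 -> V=0 FIRE
t=5: input=2 -> V=10
t=6: input=3 -> V=0 FIRE
t=7: input=2 -> V=10
t=8: input=4 -> V=0 FIRE
t=9: input=0 -> V=0
t=10: input=5 -> V=0 FIRE
t=11: input=3 -> V=15
t=12: input=0 -> V=13
t=13: input=5 -> V=0 FIRE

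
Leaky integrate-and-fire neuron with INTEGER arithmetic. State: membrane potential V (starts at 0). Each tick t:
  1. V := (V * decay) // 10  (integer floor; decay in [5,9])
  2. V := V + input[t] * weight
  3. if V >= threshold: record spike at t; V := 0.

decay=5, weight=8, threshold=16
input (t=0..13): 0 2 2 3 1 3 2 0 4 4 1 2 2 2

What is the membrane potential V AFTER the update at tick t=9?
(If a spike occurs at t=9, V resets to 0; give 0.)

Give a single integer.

Answer: 0

Derivation:
t=0: input=0 -> V=0
t=1: input=2 -> V=0 FIRE
t=2: input=2 -> V=0 FIRE
t=3: input=3 -> V=0 FIRE
t=4: input=1 -> V=8
t=5: input=3 -> V=0 FIRE
t=6: input=2 -> V=0 FIRE
t=7: input=0 -> V=0
t=8: input=4 -> V=0 FIRE
t=9: input=4 -> V=0 FIRE
t=10: input=1 -> V=8
t=11: input=2 -> V=0 FIRE
t=12: input=2 -> V=0 FIRE
t=13: input=2 -> V=0 FIRE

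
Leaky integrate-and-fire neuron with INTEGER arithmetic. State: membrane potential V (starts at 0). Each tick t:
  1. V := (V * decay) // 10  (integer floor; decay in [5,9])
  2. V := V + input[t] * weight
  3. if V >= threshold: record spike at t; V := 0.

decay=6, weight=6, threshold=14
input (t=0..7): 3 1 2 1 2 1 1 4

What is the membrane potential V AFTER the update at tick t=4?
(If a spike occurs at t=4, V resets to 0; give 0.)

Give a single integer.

t=0: input=3 -> V=0 FIRE
t=1: input=1 -> V=6
t=2: input=2 -> V=0 FIRE
t=3: input=1 -> V=6
t=4: input=2 -> V=0 FIRE
t=5: input=1 -> V=6
t=6: input=1 -> V=9
t=7: input=4 -> V=0 FIRE

Answer: 0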